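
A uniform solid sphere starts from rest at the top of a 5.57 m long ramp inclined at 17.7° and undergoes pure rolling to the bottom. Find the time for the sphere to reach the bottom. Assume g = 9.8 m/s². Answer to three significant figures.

t ≈ 2.29 s

With I = (2/5)MR², the ratio k = I/(MR²) is 0.4.
Along the incline Mg sinθ − f = Ma, and torque about the center fR = Iα = kMR²(a/R) gives f = kMa.
Hence a = g sinθ/(1+k) = 9.8×sin17.7°/1.4 = 2.128 m/s².
Starting from rest, L = ½at², so t = √(2L/a) = √(2×5.57/2.128) ≈ 2.29 s.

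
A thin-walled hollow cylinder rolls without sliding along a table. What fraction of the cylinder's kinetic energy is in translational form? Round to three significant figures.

fraction ≈ 0.500

With I = MR², the ratio k = I/(MR²) is 1.
Since ω = v/R, the translational part is ½Mv² and the rotational part is ½I(v/R)² = ½kMv²; the total is ½(1+k)Mv².
The translational fraction is therefore 1/(1+k) = 1/2 ≈ 0.500.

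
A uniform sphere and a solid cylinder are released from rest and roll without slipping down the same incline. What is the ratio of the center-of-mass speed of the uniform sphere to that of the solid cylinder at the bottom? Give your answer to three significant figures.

v_ratio ≈ 1.04

Each satisfies Mgh = ½(1+k)Mv² with k = I/(MR²), so v ∝ 1/√(1+k).
For the uniform sphere k = 0.4; for the solid cylinder k = 0.5.
v₁/v₂ = √((1+k₂)/(1+k₁)) = √(1.5/1.4) ≈ 1.04.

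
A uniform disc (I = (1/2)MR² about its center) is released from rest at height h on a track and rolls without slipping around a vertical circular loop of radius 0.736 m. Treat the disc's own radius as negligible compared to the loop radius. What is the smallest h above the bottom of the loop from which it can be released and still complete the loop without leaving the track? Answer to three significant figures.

Here I = (1/2)MR², so the shape factor k = I/(MR²) = 0.5.
At the top of the loop, the minimum-contact condition is Mg = Mv_top²/r, so v_top² = gr.
With ω = v/R, the kinetic energy at speed v is ½(1+k)Mv² = (3/4)Mv².
Energy conservation from release (height h) to the top (height 2r): Mgh = Mg(2r) + (3/4)M·gr.
Thus h_min = 2r + (1+k)r/2 = r(2 + 1.5/2) = 0.736 × 2.75 ≈ 2.02 m.

h_min ≈ 2.02 m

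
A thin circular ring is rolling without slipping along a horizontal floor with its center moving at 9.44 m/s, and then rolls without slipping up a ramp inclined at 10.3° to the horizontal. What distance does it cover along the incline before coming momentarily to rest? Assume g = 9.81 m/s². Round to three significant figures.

d ≈ 50.8 m

Here I = MR², so the shape factor k = I/(MR²) = 1.
The rolling condition ω = v/R makes the rotational term ½I(v/R)² = ½kMv², so KE_total = ½(1+k)Mv² = Mv².
Setting this equal to Mgh gives the vertical rise h = (1+k)v₀²/(2g) = 2×9.44²/(2×9.81) = 9.084 m.
Along the incline, d = h/sinθ = 9.084/sin10.3° ≈ 50.8 m.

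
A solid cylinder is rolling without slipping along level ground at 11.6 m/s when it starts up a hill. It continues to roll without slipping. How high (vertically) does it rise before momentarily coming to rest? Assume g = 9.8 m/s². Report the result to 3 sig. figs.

h ≈ 10.3 m

The moment of inertia is (1/2)MR², giving k ≡ I/(MR²) = 0.5.
Rolling without slipping gives ω = v/R, so the total kinetic energy is ½Mv² + ½Iω² = ½(1+k)Mv² = (3/4)Mv².
All of this converts to potential energy at the highest point: (3/4)Mv₀² = Mgh.
Thus h = (1+k)v₀²/(2g) = 1.5 × 11.6² / (2 × 9.8) ≈ 10.3 m.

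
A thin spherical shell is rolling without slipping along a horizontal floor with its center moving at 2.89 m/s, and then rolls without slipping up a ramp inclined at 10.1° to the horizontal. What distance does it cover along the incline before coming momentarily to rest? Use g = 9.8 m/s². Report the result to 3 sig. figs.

d ≈ 4.05 m

With I = (2/3)MR², the ratio k = I/(MR²) is 2/3.
Since it rolls without slipping, ω = v/R and KE = ½Mv² + ½Iω² = ½(1+k)Mv² = (5/6)Mv².
Setting this equal to Mgh gives the vertical rise h = (1+k)v₀²/(2g) = 1.667×2.89²/(2×9.8) = 0.7102 m.
Along the incline, d = h/sinθ = 0.7102/sin10.1° ≈ 4.05 m.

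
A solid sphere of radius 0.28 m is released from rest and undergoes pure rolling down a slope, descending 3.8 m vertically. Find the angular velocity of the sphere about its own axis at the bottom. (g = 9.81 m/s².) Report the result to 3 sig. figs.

For this body I = (2/5)MR², i.e. k = I/(MR²) = 0.4.
The rolling condition ω = v/R makes the rotational term ½I(v/R)² = ½kMv², so KE_total = ½(1+k)Mv² = (7/10)Mv².
Energy conservation Mgh = ½(1+k)Mv² gives v = √(2gh/(1+k)) = √(2 × 9.81 × 3.8 / 1.4) = 7.298 m/s.
Then ω = v/R = 7.298 / 0.28 ≈ 26.1 rad/s.

ω ≈ 26.1 rad/s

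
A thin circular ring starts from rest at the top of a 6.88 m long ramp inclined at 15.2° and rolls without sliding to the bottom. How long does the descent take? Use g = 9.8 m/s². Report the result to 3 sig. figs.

For this body I = MR², i.e. k = I/(MR²) = 1.
Along the incline Mg sinθ − f = Ma, and torque about the center fR = Iα = kMR²(a/R) gives f = kMa.
Hence a = g sinθ/(1+k) = 9.8×sin15.2°/2 = 1.285 m/s².
With constant a from rest, t = √(2L/a) = √(2·6.88/1.285) ≈ 3.27 s.

t ≈ 3.27 s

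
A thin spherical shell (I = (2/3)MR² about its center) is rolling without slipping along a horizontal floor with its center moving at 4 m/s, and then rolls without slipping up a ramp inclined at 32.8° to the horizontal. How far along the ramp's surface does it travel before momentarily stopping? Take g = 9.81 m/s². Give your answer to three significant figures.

The moment of inertia is (2/3)MR², giving k ≡ I/(MR²) = 2/3.
Pure rolling means v = ωR; then KE = ½Mv² + ½I(v/R)² = ½(1+k)Mv² = (5/6)Mv².
Setting this equal to Mgh gives the vertical rise h = (1+k)v₀²/(2g) = 1.667×4²/(2×9.81) = 1.359 m.
Along the incline, d = h/sinθ = 1.359/sin32.8° ≈ 2.51 m.

d ≈ 2.51 m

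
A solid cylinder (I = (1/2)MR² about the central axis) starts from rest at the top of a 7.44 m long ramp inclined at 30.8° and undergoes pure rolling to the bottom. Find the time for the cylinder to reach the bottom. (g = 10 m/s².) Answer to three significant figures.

t ≈ 2.09 s

With I = (1/2)MR², the ratio k = I/(MR²) is 0.5.
Along the incline Mg sinθ − f = Ma, and torque about the center fR = Iα = kMR²(a/R) gives f = kMa.
Hence a = g sinθ/(1+k) = 10×sin30.8°/1.5 = 3.414 m/s².
With constant a from rest, t = √(2L/a) = √(2·7.44/3.414) ≈ 2.09 s.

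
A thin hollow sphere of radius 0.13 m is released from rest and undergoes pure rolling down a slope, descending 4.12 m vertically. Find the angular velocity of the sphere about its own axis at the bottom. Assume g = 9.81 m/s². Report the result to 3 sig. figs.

With I = (2/3)MR², the ratio k = I/(MR²) is 2/3.
Pure rolling means v = ωR; then KE = ½Mv² + ½I(v/R)² = ½(1+k)Mv² = (5/6)Mv².
Energy conservation Mgh = ½(1+k)Mv² gives v = √(2gh/(1+k)) = √(2 × 9.81 × 4.12 / 1.667) = 6.964 m/s.
The angular speed follows from ω = v/R = 6.964/0.13 ≈ 53.6 rad/s.

ω ≈ 53.6 rad/s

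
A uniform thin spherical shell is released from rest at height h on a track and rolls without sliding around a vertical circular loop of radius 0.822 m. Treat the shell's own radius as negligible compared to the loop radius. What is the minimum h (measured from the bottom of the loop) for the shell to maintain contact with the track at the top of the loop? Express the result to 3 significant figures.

For this body I = (2/3)MR², i.e. k = I/(MR²) = 2/3.
At the top of the loop, the minimum-contact condition is Mg = Mv_top²/r, so v_top² = gr.
With ω = v/R, the kinetic energy at speed v is ½(1+k)Mv² = (5/6)Mv².
Energy conservation from release (height h) to the top (height 2r): Mgh = Mg(2r) + (5/6)M·gr.
Thus h_min = 2r + (1+k)r/2 = r(2 + 1.667/2) = 0.822 × 2.833 ≈ 2.33 m.

h_min ≈ 2.33 m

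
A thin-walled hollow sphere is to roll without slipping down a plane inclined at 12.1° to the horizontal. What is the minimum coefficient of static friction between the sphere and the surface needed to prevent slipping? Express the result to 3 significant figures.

μ_min ≈ 0.0858

Here I = (2/3)MR², so the shape factor k = I/(MR²) = 2/3.
Translational: Mg sinθ − f = Ma. Rotational about the CM: fR = Iα = kMRa, so f = kMa.
These give a = g sinθ/(1+k) and the required friction f = kMg sinθ/(1+k).
The normal force is N = Mg cosθ, so μ_min = f/N = k tanθ/(1+k).
μ_min = (2/3) × tan12.1° / 1.667 ≈ 0.0858.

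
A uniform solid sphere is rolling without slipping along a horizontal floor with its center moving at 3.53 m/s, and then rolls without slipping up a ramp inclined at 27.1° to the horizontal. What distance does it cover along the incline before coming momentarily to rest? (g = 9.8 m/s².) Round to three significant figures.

d ≈ 1.95 m

With I = (2/5)MR², the ratio k = I/(MR²) is 0.4.
The rolling condition ω = v/R makes the rotational term ½I(v/R)² = ½kMv², so KE_total = ½(1+k)Mv² = (7/10)Mv².
Setting this equal to Mgh gives the vertical rise h = (1+k)v₀²/(2g) = 1.4×3.53²/(2×9.8) = 0.8901 m.
The distance along the slope is d = h/sinθ = 0.8901/sin27.1° ≈ 1.95 m.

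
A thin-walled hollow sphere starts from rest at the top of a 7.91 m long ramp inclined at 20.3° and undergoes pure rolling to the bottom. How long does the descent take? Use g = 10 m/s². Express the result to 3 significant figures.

t ≈ 2.76 s

With I = (2/3)MR², the ratio k = I/(MR²) is 2/3.
Newton's second law down the slope: Mg sinθ − f = Ma. The torque equation fR = Iα (with α = a/R) gives f = kMa.
Hence a = g sinθ/(1+k) = 10×sin20.3°/1.667 = 2.082 m/s².
With constant a from rest, t = √(2L/a) = √(2·7.91/2.082) ≈ 2.76 s.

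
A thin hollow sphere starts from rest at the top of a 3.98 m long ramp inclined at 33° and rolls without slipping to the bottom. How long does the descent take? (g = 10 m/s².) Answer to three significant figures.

For this body I = (2/3)MR², i.e. k = I/(MR²) = 2/3.
Translational: Mg sinθ − f = Ma. Rotational about the CM: fR = Iα = kMRa, so f = kMa.
Hence a = g sinθ/(1+k) = 10×sin33°/1.667 = 3.268 m/s².
With constant a from rest, t = √(2L/a) = √(2·3.98/3.268) ≈ 1.56 s.

t ≈ 1.56 s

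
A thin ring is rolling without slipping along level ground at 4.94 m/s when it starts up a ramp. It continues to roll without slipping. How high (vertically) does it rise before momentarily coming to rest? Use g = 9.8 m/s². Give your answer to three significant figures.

With I = MR², the ratio k = I/(MR²) is 1.
Rolling without slipping gives ω = v/R, so the total kinetic energy is ½Mv² + ½Iω² = ½(1+k)Mv² = Mv².
At the top the kinetic energy is zero, so Mv₀² = Mgh.
Thus h = (1+k)v₀²/(2g) = 2 × 4.94² / (2 × 9.8) ≈ 2.49 m.

h ≈ 2.49 m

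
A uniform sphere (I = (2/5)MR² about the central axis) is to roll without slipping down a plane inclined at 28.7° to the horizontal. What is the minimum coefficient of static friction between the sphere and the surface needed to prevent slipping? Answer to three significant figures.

μ_min ≈ 0.156

With I = (2/5)MR², the ratio k = I/(MR²) is 0.4.
Along the incline Mg sinθ − f = Ma, and torque about the center fR = Iα = kMR²(a/R) gives f = kMa.
These give a = g sinθ/(1+k) and the required friction f = kMg sinθ/(1+k).
The normal force is N = Mg cosθ, so μ_min = f/N = k tanθ/(1+k).
μ_min = 0.4 × tan28.7° / 1.4 ≈ 0.156.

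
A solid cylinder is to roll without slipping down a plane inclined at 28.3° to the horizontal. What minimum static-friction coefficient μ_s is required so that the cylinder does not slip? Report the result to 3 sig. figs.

μ_min ≈ 0.179

With I = (1/2)MR², the ratio k = I/(MR²) is 0.5.
Translational: Mg sinθ − f = Ma. Rotational about the CM: fR = Iα = kMRa, so f = kMa.
These give a = g sinθ/(1+k) and the required friction f = kMg sinθ/(1+k).
The normal force is N = Mg cosθ, so μ_min = f/N = k tanθ/(1+k).
μ_min = 0.5 × tan28.3° / 1.5 ≈ 0.179.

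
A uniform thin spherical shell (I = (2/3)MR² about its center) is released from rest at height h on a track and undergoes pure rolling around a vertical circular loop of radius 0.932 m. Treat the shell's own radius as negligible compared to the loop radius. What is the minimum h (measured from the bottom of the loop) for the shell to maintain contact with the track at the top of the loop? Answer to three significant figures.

The moment of inertia is (2/3)MR², giving k ≡ I/(MR²) = 2/3.
At the top of the loop, the minimum-contact condition is Mg = Mv_top²/r, so v_top² = gr.
With ω = v/R, the kinetic energy at speed v is ½(1+k)Mv² = (5/6)Mv².
Energy conservation from release (height h) to the top (height 2r): Mgh = Mg(2r) + (5/6)M·gr.
Thus h_min = 2r + (1+k)r/2 = r(2 + 1.667/2) = 0.932 × 2.833 ≈ 2.64 m.

h_min ≈ 2.64 m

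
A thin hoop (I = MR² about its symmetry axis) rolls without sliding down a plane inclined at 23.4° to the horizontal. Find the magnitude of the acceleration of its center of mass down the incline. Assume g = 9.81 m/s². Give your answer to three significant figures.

a ≈ 1.95 m/s²

The moment of inertia is MR², giving k ≡ I/(MR²) = 1.
Along the incline Mg sinθ − f = Ma, and torque about the center fR = Iα = kMR²(a/R) gives f = kMa.
Eliminating f: Mg sinθ = (1+k)Ma, so a = g sinθ/(1+k) = 9.81 × sin23.4° / 2 ≈ 1.95 m/s².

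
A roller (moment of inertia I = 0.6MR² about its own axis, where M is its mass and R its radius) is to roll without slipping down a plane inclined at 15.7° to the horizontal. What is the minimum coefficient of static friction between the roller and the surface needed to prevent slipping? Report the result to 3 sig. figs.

For this body I = 0.6MR², i.e. k = I/(MR²) = 0.6.
Translational: Mg sinθ − f = Ma. Rotational about the CM: fR = Iα = kMRa, so f = kMa.
These give a = g sinθ/(1+k) and the required friction f = kMg sinθ/(1+k).
With N = Mg cosθ, the no-slip condition f ≤ μN gives μ_min = f/N = k tanθ/(1+k).
μ_min = 0.6 × tan15.7° / 1.6 ≈ 0.105.

μ_min ≈ 0.105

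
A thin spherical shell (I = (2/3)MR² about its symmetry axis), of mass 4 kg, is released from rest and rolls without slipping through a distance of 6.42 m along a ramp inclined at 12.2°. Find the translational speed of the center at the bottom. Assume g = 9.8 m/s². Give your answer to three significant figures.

v ≈ 3.99 m/s

Here I = (2/3)MR², so the shape factor k = I/(MR²) = 2/3.
Since it rolls without slipping, ω = v/R and KE = ½Mv² + ½Iω² = ½(1+k)Mv² = (5/6)Mv².
The vertical drop is h = L sinθ = 6.42 × sin12.2° = 1.357 m.
Energy conservation: Mgh = (5/6)Mv², so v = √(2gh/(1+k)) = √(2 × 9.8 × 1.357 / 1.667) ≈ 3.99 m/s.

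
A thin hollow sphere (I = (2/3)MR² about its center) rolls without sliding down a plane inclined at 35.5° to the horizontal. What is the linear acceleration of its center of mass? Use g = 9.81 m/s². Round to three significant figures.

With I = (2/3)MR², the ratio k = I/(MR²) is 2/3.
Translational: Mg sinθ − f = Ma. Rotational about the CM: fR = Iα = kMRa, so f = kMa.
Eliminating f: Mg sinθ = (1+k)Ma, so a = g sinθ/(1+k) = 9.81 × sin35.5° / 1.667 ≈ 3.42 m/s².

a ≈ 3.42 m/s²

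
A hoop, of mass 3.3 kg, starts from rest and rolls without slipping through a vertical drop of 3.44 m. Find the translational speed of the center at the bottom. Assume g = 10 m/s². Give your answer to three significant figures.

v ≈ 5.87 m/s

The moment of inertia is MR², giving k ≡ I/(MR²) = 1.
Since it rolls without slipping, ω = v/R and KE = ½Mv² + ½Iω² = ½(1+k)Mv² = Mv².
Energy conservation: Mgh = Mv², so v = √(2gh/(1+k)) = √(2 × 10 × 3.44 / 2) ≈ 5.87 m/s.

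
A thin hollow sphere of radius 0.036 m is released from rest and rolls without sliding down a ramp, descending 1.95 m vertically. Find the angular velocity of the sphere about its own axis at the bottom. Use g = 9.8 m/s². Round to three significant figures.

Here I = (2/3)MR², so the shape factor k = I/(MR²) = 2/3.
The rolling condition ω = v/R makes the rotational term ½I(v/R)² = ½kMv², so KE_total = ½(1+k)Mv² = (5/6)Mv².
Energy conservation Mgh = ½(1+k)Mv² gives v = √(2gh/(1+k)) = √(2 × 9.8 × 1.95 / 1.667) = 4.789 m/s.
The angular speed follows from ω = v/R = 4.789/0.036 ≈ 133 rad/s.

ω ≈ 133 rad/s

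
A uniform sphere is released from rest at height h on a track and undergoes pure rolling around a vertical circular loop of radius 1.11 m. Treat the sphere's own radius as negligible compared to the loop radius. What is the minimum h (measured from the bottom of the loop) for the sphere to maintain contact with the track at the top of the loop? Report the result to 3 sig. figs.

h_min ≈ 3.00 m

For this body I = (2/5)MR², i.e. k = I/(MR²) = 0.4.
At the top of the loop, the minimum-contact condition is Mg = Mv_top²/r, so v_top² = gr.
With ω = v/R, the kinetic energy at speed v is ½(1+k)Mv² = (7/10)Mv².
Energy conservation from release (height h) to the top (height 2r): Mgh = Mg(2r) + (7/10)M·gr.
Thus h_min = 2r + (1+k)r/2 = r(2 + 1.4/2) = 1.11 × 2.7 ≈ 3.00 m.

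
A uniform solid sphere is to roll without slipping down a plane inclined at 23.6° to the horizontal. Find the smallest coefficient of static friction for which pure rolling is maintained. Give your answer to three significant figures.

The moment of inertia is (2/5)MR², giving k ≡ I/(MR²) = 0.4.
Translational: Mg sinθ − f = Ma. Rotational about the CM: fR = Iα = kMRa, so f = kMa.
These give a = g sinθ/(1+k) and the required friction f = kMg sinθ/(1+k).
With N = Mg cosθ, the no-slip condition f ≤ μN gives μ_min = f/N = k tanθ/(1+k).
μ_min = 0.4 × tan23.6° / 1.4 ≈ 0.125.

μ_min ≈ 0.125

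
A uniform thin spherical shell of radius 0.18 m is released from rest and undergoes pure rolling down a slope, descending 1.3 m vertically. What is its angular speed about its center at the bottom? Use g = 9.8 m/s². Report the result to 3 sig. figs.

ω ≈ 21.7 rad/s

For this body I = (2/3)MR², i.e. k = I/(MR²) = 2/3.
Since it rolls without slipping, ω = v/R and KE = ½Mv² + ½Iω² = ½(1+k)Mv² = (5/6)Mv².
Energy conservation Mgh = ½(1+k)Mv² gives v = √(2gh/(1+k)) = √(2 × 9.8 × 1.3 / 1.667) = 3.91 m/s.
Then ω = v/R = 3.91 / 0.18 ≈ 21.7 rad/s.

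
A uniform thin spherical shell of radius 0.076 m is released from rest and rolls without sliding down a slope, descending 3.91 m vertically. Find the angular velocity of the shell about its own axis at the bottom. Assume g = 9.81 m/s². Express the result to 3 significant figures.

ω ≈ 89.3 rad/s

Here I = (2/3)MR², so the shape factor k = I/(MR²) = 2/3.
The rolling condition ω = v/R makes the rotational term ½I(v/R)² = ½kMv², so KE_total = ½(1+k)Mv² = (5/6)Mv².
Energy conservation Mgh = ½(1+k)Mv² gives v = √(2gh/(1+k)) = √(2 × 9.81 × 3.91 / 1.667) = 6.784 m/s.
Then ω = v/R = 6.784 / 0.076 ≈ 89.3 rad/s.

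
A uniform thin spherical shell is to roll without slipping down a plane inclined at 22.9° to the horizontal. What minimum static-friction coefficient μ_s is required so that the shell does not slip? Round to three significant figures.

μ_min ≈ 0.169

For this body I = (2/3)MR², i.e. k = I/(MR²) = 2/3.
Translational: Mg sinθ − f = Ma. Rotational about the CM: fR = Iα = kMRa, so f = kMa.
These give a = g sinθ/(1+k) and the required friction f = kMg sinθ/(1+k).
With N = Mg cosθ, the no-slip condition f ≤ μN gives μ_min = f/N = k tanθ/(1+k).
μ_min = (2/3) × tan22.9° / 1.667 ≈ 0.169.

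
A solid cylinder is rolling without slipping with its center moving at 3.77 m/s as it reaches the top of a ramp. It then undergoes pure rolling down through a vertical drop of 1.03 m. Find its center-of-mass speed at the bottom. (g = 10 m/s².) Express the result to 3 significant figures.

The moment of inertia is (1/2)MR², giving k ≡ I/(MR²) = 0.5.
Rolling without slipping gives ω = v/R, so the total kinetic energy is ½Mv² + ½Iω² = ½(1+k)Mv² = (3/4)Mv².
Conserving energy between top and bottom: (3/4)Mv² = (3/4)Mv₀² + Mgh, hence v² = v₀² + 2gh/(1+k).
v = √(3.77² + 2×10×1.03/1.5) = √27.95 ≈ 5.29 m/s.

v ≈ 5.29 m/s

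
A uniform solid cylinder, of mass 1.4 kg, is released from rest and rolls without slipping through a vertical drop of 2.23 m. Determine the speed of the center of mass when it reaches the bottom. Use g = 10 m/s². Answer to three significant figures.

With I = (1/2)MR², the ratio k = I/(MR²) is 0.5.
Pure rolling means v = ωR; then KE = ½Mv² + ½I(v/R)² = ½(1+k)Mv² = (3/4)Mv².
Setting Mgh = (3/4)Mv² gives v = √(2gh/(1+k)) = √(2·10·2.23/1.5) ≈ 5.45 m/s.

v ≈ 5.45 m/s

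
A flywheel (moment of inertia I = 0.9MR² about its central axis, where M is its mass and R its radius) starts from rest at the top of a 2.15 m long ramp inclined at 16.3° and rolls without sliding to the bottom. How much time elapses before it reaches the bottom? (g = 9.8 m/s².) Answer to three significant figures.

Here I = 0.9MR², so the shape factor k = I/(MR²) = 0.9.
Newton's second law down the slope: Mg sinθ − f = Ma. The torque equation fR = Iα (with α = a/R) gives f = kMa.
Hence a = g sinθ/(1+k) = 9.8×sin16.3°/1.9 = 1.448 m/s².
With constant a from rest, t = √(2L/a) = √(2·2.15/1.448) ≈ 1.72 s.

t ≈ 1.72 s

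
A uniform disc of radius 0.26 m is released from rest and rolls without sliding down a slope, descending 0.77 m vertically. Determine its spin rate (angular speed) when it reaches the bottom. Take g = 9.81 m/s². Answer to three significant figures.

ω ≈ 12.2 rad/s

For this body I = (1/2)MR², i.e. k = I/(MR²) = 0.5.
Pure rolling means v = ωR; then KE = ½Mv² + ½I(v/R)² = ½(1+k)Mv² = (3/4)Mv².
Energy conservation Mgh = ½(1+k)Mv² gives v = √(2gh/(1+k)) = √(2 × 9.81 × 0.77 / 1.5) = 3.174 m/s.
The angular speed follows from ω = v/R = 3.174/0.26 ≈ 12.2 rad/s.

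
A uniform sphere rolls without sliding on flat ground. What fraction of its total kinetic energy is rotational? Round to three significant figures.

fraction ≈ 0.286

The moment of inertia is (2/5)MR², giving k ≡ I/(MR²) = 0.4.
With ω = v/R, KE_trans = ½Mv² and KE_rot = ½Iω² = ½kMv², so KE_total = ½(1+k)Mv².
The rotational fraction is therefore k/(1+k) = 0.4/1.4 ≈ 0.286.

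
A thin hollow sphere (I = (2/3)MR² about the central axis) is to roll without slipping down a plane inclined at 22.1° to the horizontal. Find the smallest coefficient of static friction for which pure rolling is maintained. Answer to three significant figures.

μ_min ≈ 0.162

For this body I = (2/3)MR², i.e. k = I/(MR²) = 2/3.
Newton's second law down the slope: Mg sinθ − f = Ma. The torque equation fR = Iα (with α = a/R) gives f = kMa.
These give a = g sinθ/(1+k) and the required friction f = kMg sinθ/(1+k).
With N = Mg cosθ, the no-slip condition f ≤ μN gives μ_min = f/N = k tanθ/(1+k).
μ_min = (2/3) × tan22.1° / 1.667 ≈ 0.162.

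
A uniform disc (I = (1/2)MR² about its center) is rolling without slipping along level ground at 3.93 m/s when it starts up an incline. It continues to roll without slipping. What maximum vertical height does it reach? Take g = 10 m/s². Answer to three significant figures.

Here I = (1/2)MR², so the shape factor k = I/(MR²) = 0.5.
Pure rolling means v = ωR; then KE = ½Mv² + ½I(v/R)² = ½(1+k)Mv² = (3/4)Mv².
All of this converts to potential energy at the highest point: (3/4)Mv₀² = Mgh.
Thus h = (1+k)v₀²/(2g) = 1.5 × 3.93² / (2 × 10) ≈ 1.16 m.

h ≈ 1.16 m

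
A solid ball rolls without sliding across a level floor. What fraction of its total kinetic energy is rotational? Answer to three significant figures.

For this body I = (2/5)MR², i.e. k = I/(MR²) = 0.4.
Since ω = v/R, the translational part is ½Mv² and the rotational part is ½I(v/R)² = ½kMv²; the total is ½(1+k)Mv².
The rotational fraction is therefore k/(1+k) = 0.4/1.4 ≈ 0.286.

fraction ≈ 0.286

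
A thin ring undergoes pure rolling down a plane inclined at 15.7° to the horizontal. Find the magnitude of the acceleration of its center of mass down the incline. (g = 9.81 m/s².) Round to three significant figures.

The moment of inertia is MR², giving k ≡ I/(MR²) = 1.
Newton's second law down the slope: Mg sinθ − f = Ma. The torque equation fR = Iα (with α = a/R) gives f = kMa.
Eliminating f: Mg sinθ = (1+k)Ma, so a = g sinθ/(1+k) = 9.81 × sin15.7° / 2 ≈ 1.33 m/s².

a ≈ 1.33 m/s²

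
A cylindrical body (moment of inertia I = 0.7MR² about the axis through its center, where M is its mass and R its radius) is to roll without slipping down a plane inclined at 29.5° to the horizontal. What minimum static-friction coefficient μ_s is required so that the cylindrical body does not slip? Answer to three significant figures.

μ_min ≈ 0.233

For this body I = 0.7MR², i.e. k = I/(MR²) = 0.7.
Along the incline Mg sinθ − f = Ma, and torque about the center fR = Iα = kMR²(a/R) gives f = kMa.
These give a = g sinθ/(1+k) and the required friction f = kMg sinθ/(1+k).
With N = Mg cosθ, the no-slip condition f ≤ μN gives μ_min = f/N = k tanθ/(1+k).
μ_min = 0.7 × tan29.5° / 1.7 ≈ 0.233.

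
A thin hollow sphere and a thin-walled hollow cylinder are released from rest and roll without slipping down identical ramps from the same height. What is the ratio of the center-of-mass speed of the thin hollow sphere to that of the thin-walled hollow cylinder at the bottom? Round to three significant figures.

Each satisfies Mgh = ½(1+k)Mv² with k = I/(MR²), so v ∝ 1/√(1+k).
For the thin hollow sphere k = 2/3; for the thin-walled hollow cylinder k = 1.
v₁/v₂ = √((1+k₂)/(1+k₁)) = √(2/1.667) ≈ 1.10.

v_ratio ≈ 1.10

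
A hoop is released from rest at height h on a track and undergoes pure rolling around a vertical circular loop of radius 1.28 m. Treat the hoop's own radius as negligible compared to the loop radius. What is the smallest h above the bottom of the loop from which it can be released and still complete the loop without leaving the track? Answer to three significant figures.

h_min ≈ 3.84 m

For this body I = MR², i.e. k = I/(MR²) = 1.
At the top, contact is just lost when gravity alone supplies the centripetal force: Mg = Mv_top²/r, i.e. v_top² = gr.
With ω = v/R, the kinetic energy at speed v is ½(1+k)Mv² = Mv².
Energy conservation from release (height h) to the top (height 2r): Mgh = Mg(2r) + M·gr.
Thus h_min = 2r + (1+k)r/2 = r(2 + 2/2) = 1.28 × 3 ≈ 3.84 m.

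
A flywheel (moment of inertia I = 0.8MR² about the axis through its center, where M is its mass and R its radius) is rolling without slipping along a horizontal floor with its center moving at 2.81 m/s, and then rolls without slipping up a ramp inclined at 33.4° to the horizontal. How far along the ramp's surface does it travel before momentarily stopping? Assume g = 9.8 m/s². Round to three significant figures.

With I = 0.8MR², the ratio k = I/(MR²) is 0.8.
Since it rolls without slipping, ω = v/R and KE = ½Mv² + ½Iω² = ½(1+k)Mv² = (9/10)Mv².
Setting this equal to Mgh gives the vertical rise h = (1+k)v₀²/(2g) = 1.8×2.81²/(2×9.8) = 0.7252 m.
Along the incline, d = h/sinθ = 0.7252/sin33.4° ≈ 1.32 m.

d ≈ 1.32 m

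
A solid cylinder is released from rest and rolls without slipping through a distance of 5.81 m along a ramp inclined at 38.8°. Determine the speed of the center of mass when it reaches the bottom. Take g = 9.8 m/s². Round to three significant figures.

v ≈ 6.90 m/s

Here I = (1/2)MR², so the shape factor k = I/(MR²) = 0.5.
Rolling without slipping gives ω = v/R, so the total kinetic energy is ½Mv² + ½Iω² = ½(1+k)Mv² = (3/4)Mv².
The vertical drop is h = L sinθ = 5.81 × sin38.8° = 3.641 m.
Energy conservation: Mgh = (3/4)Mv², so v = √(2gh/(1+k)) = √(2 × 9.8 × 3.641 / 1.5) ≈ 6.90 m/s.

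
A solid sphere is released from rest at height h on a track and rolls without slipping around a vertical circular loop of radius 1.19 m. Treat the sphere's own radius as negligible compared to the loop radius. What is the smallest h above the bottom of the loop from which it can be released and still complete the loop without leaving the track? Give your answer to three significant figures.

For this body I = (2/5)MR², i.e. k = I/(MR²) = 0.4.
At the top of the loop, the minimum-contact condition is Mg = Mv_top²/r, so v_top² = gr.
With ω = v/R, the kinetic energy at speed v is ½(1+k)Mv² = (7/10)Mv².
Energy conservation from release (height h) to the top (height 2r): Mgh = Mg(2r) + (7/10)M·gr.
Thus h_min = 2r + (1+k)r/2 = r(2 + 1.4/2) = 1.19 × 2.7 ≈ 3.21 m.

h_min ≈ 3.21 m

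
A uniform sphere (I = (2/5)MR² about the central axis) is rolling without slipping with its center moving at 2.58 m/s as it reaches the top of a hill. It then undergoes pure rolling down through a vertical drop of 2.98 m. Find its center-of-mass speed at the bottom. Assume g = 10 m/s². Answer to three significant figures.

Here I = (2/5)MR², so the shape factor k = I/(MR²) = 0.4.
The rolling condition ω = v/R makes the rotational term ½I(v/R)² = ½kMv², so KE_total = ½(1+k)Mv² = (7/10)Mv².
Conserving energy between top and bottom: (7/10)Mv² = (7/10)Mv₀² + Mgh, hence v² = v₀² + 2gh/(1+k).
v = √(2.58² + 2×10×2.98/1.4) = √49.23 ≈ 7.02 m/s.

v ≈ 7.02 m/s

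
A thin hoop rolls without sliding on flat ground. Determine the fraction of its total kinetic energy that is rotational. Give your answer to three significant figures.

fraction ≈ 0.500

For this body I = MR², i.e. k = I/(MR²) = 1.
Since ω = v/R, the translational part is ½Mv² and the rotational part is ½I(v/R)² = ½kMv²; the total is ½(1+k)Mv².
The rotational fraction is therefore k/(1+k) = 1/2 ≈ 0.500.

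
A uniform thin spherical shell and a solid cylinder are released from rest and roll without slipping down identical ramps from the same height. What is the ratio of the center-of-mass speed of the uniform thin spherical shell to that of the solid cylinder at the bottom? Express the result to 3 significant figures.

Each satisfies Mgh = ½(1+k)Mv² with k = I/(MR²), so v ∝ 1/√(1+k).
For the uniform thin spherical shell k = 2/3; for the solid cylinder k = 0.5.
v₁/v₂ = √((1+k₂)/(1+k₁)) = √(1.5/1.667) ≈ 0.949.

v_ratio ≈ 0.949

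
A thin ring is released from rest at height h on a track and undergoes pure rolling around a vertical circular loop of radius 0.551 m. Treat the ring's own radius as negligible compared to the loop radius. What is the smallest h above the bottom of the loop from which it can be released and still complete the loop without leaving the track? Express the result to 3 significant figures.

h_min ≈ 1.65 m

For this body I = MR², i.e. k = I/(MR²) = 1.
At the top, contact is just lost when gravity alone supplies the centripetal force: Mg = Mv_top²/r, i.e. v_top² = gr.
With ω = v/R, the kinetic energy at speed v is ½(1+k)Mv² = Mv².
Energy conservation from release (height h) to the top (height 2r): Mgh = Mg(2r) + M·gr.
Thus h_min = 2r + (1+k)r/2 = r(2 + 2/2) = 0.551 × 3 ≈ 1.65 m.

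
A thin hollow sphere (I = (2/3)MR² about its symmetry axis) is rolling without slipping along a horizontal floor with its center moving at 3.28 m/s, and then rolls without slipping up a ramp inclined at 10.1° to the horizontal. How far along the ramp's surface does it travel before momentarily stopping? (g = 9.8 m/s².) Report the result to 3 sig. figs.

For this body I = (2/3)MR², i.e. k = I/(MR²) = 2/3.
Rolling without slipping gives ω = v/R, so the total kinetic energy is ½Mv² + ½Iω² = ½(1+k)Mv² = (5/6)Mv².
Setting this equal to Mgh gives the vertical rise h = (1+k)v₀²/(2g) = 1.667×3.28²/(2×9.8) = 0.9148 m.
The distance along the slope is d = h/sinθ = 0.9148/sin10.1° ≈ 5.22 m.

d ≈ 5.22 m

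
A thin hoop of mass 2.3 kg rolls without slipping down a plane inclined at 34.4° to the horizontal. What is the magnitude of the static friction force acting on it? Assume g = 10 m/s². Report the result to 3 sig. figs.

f ≈ 6.50 N

Here I = MR², so the shape factor k = I/(MR²) = 1.
Translational: Mg sinθ − f = Ma. Rotational about the CM: fR = Iα = kMRa, so f = kMa.
Combining, a = g sinθ/(1+k) and f = kMa = kMg sinθ/(1+k).
f = 1 × 2.3 × 10 × sin34.4° / 2 ≈ 6.50 N.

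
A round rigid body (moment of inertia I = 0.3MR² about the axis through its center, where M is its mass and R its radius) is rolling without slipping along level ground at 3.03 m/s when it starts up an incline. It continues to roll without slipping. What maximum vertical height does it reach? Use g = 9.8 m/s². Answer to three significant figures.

h ≈ 0.609 m

With I = 0.3MR², the ratio k = I/(MR²) is 0.3.
Pure rolling means v = ωR; then KE = ½Mv² + ½I(v/R)² = ½(1+k)Mv² = (13/20)Mv².
All of this converts to potential energy at the highest point: (13/20)Mv₀² = Mgh.
Thus h = (1+k)v₀²/(2g) = 1.3 × 3.03² / (2 × 9.8) ≈ 0.609 m.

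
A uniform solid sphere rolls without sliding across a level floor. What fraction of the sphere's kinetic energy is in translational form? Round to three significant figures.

fraction ≈ 0.714

With I = (2/5)MR², the ratio k = I/(MR²) is 0.4.
Since ω = v/R, the translational part is ½Mv² and the rotational part is ½I(v/R)² = ½kMv²; the total is ½(1+k)Mv².
The translational fraction is therefore 1/(1+k) = 1/1.4 ≈ 0.714.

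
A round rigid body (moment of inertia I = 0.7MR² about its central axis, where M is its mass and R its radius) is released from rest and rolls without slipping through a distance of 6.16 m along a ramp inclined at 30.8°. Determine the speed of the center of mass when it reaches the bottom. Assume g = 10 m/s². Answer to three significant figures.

v ≈ 6.09 m/s

With I = 0.7MR², the ratio k = I/(MR²) is 0.7.
Since it rolls without slipping, ω = v/R and KE = ½Mv² + ½Iω² = ½(1+k)Mv² = (17/20)Mv².
The vertical drop is h = L sinθ = 6.16 × sin30.8° = 3.154 m.
Setting Mgh = (17/20)Mv² gives v = √(2gh/(1+k)) = √(2·10·3.154/1.7) ≈ 6.09 m/s.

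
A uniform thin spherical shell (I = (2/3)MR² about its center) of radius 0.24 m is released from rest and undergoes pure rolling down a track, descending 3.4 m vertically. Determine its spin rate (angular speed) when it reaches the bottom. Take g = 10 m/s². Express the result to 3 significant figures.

ω ≈ 26.6 rad/s

For this body I = (2/3)MR², i.e. k = I/(MR²) = 2/3.
Pure rolling means v = ωR; then KE = ½Mv² + ½I(v/R)² = ½(1+k)Mv² = (5/6)Mv².
Energy conservation Mgh = ½(1+k)Mv² gives v = √(2gh/(1+k)) = √(2 × 10 × 3.4 / 1.667) = 6.387 m/s.
The angular speed follows from ω = v/R = 6.387/0.24 ≈ 26.6 rad/s.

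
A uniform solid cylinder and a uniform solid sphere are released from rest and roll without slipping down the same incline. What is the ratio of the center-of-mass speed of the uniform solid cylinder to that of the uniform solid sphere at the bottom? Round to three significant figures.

v_ratio ≈ 0.966

Each satisfies Mgh = ½(1+k)Mv² with k = I/(MR²), so v ∝ 1/√(1+k).
For the uniform solid cylinder k = 0.5; for the uniform solid sphere k = 0.4.
v₁/v₂ = √((1+k₂)/(1+k₁)) = √(1.4/1.5) ≈ 0.966.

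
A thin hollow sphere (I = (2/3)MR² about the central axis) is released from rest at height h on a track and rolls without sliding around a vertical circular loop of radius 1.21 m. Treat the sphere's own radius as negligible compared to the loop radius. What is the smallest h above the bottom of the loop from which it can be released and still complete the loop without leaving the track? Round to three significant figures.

h_min ≈ 3.43 m

The moment of inertia is (2/3)MR², giving k ≡ I/(MR²) = 2/3.
At the top, contact is just lost when gravity alone supplies the centripetal force: Mg = Mv_top²/r, i.e. v_top² = gr.
With ω = v/R, the kinetic energy at speed v is ½(1+k)Mv² = (5/6)Mv².
Energy conservation from release (height h) to the top (height 2r): Mgh = Mg(2r) + (5/6)M·gr.
Thus h_min = 2r + (1+k)r/2 = r(2 + 1.667/2) = 1.21 × 2.833 ≈ 3.43 m.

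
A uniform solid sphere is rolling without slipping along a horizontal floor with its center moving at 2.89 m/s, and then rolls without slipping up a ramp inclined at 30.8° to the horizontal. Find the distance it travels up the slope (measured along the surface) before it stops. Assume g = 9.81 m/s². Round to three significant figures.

For this body I = (2/5)MR², i.e. k = I/(MR²) = 0.4.
The rolling condition ω = v/R makes the rotational term ½I(v/R)² = ½kMv², so KE_total = ½(1+k)Mv² = (7/10)Mv².
Setting this equal to Mgh gives the vertical rise h = (1+k)v₀²/(2g) = 1.4×2.89²/(2×9.81) = 0.596 m.
The distance along the slope is d = h/sinθ = 0.596/sin30.8° ≈ 1.16 m.

d ≈ 1.16 m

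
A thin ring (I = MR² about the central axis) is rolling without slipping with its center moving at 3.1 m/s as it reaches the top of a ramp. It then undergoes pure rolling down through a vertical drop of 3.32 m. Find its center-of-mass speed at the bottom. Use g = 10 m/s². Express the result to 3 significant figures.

Here I = MR², so the shape factor k = I/(MR²) = 1.
Since it rolls without slipping, ω = v/R and KE = ½Mv² + ½Iω² = ½(1+k)Mv² = Mv².
Energy conservation: Mv₀² + Mgh = Mv², so v² = v₀² + 2gh/(1+k).
v = √(3.1² + 2×10×3.32/2) = √42.81 ≈ 6.54 m/s.

v ≈ 6.54 m/s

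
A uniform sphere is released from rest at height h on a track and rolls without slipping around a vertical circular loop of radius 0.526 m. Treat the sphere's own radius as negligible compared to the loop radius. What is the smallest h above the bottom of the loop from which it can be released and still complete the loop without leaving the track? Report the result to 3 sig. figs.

h_min ≈ 1.42 m

For this body I = (2/5)MR², i.e. k = I/(MR²) = 0.4.
At the top of the loop, the minimum-contact condition is Mg = Mv_top²/r, so v_top² = gr.
With ω = v/R, the kinetic energy at speed v is ½(1+k)Mv² = (7/10)Mv².
Energy conservation from release (height h) to the top (height 2r): Mgh = Mg(2r) + (7/10)M·gr.
Thus h_min = 2r + (1+k)r/2 = r(2 + 1.4/2) = 0.526 × 2.7 ≈ 1.42 m.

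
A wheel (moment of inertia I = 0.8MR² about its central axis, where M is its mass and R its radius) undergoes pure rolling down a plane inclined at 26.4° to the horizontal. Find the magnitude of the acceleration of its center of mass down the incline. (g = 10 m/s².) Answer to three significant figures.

a ≈ 2.47 m/s²

For this body I = 0.8MR², i.e. k = I/(MR²) = 0.8.
Along the incline Mg sinθ − f = Ma, and torque about the center fR = Iα = kMR²(a/R) gives f = kMa.
Eliminating f: Mg sinθ = (1+k)Ma, so a = g sinθ/(1+k) = 10 × sin26.4° / 1.8 ≈ 2.47 m/s².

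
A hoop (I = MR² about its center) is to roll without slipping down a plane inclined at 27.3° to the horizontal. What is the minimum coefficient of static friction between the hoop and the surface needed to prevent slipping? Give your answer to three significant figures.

With I = MR², the ratio k = I/(MR²) is 1.
Newton's second law down the slope: Mg sinθ − f = Ma. The torque equation fR = Iα (with α = a/R) gives f = kMa.
These give a = g sinθ/(1+k) and the required friction f = kMg sinθ/(1+k).
The normal force is N = Mg cosθ, so μ_min = f/N = k tanθ/(1+k).
μ_min = 1 × tan27.3° / 2 ≈ 0.258.

μ_min ≈ 0.258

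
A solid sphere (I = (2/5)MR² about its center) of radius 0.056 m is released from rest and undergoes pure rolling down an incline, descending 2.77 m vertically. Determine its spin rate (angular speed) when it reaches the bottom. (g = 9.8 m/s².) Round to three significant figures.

The moment of inertia is (2/5)MR², giving k ≡ I/(MR²) = 0.4.
Rolling without slipping gives ω = v/R, so the total kinetic energy is ½Mv² + ½Iω² = ½(1+k)Mv² = (7/10)Mv².
Energy conservation Mgh = ½(1+k)Mv² gives v = √(2gh/(1+k)) = √(2 × 9.8 × 2.77 / 1.4) = 6.227 m/s.
The angular speed follows from ω = v/R = 6.227/0.056 ≈ 111 rad/s.

ω ≈ 111 rad/s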